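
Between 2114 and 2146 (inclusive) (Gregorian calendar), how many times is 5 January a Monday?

4

Track 5 January's weekday year by year (advancing +1, or +2 across a Feb 29):
  2114: Fri  2115: Sat (+1)  2116: Sun (+1)  2117: Tue (+2)  2118: Wed (+1)
  2119: Thu (+1)  2120: Fri (+1)  2121: Sun (+2)  2122: Mon (+1) ✓  2123: Tue (+1)
  2124: Wed (+1)  2125: Fri (+2)  2126: Sat (+1)  2127: Sun (+1)  … (5 more years) …
  2133: Mon (+2) ✓  2134: Tue (+1)  2135: Wed (+1)  2136: Thu (+1)  2137: Sat (+2)
  2138: Sun (+1)  2139: Mon (+1) ✓  2140: Tue (+1)  2141: Thu (+2)  2142: Fri (+1)
  2143: Sat (+1)  2144: Sun (+1)  2145: Tue (+2)  2146: Wed (+1)
Monday years: 2122, 2128, 2133, 2139 — 4 in total.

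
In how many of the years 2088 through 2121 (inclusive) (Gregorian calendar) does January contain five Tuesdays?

15

January has 31 days; it has five Tuesdays when Tuesday falls among the first (month-length − 28) days — i.e. when January 1 is one of Tuesday/Monday/Sunday.
January 1 by year: 2088:Thu 2089:Sat 2090:Sun✓ 2091:Mon✓ 2092:Tue✓ 2093:Thu 2094:Fri 2095:Sat 2096:Sun✓ 2097:Tue✓ 2098:Wed 2099:Thu 2100:Fri 2101:Sat 2102:Sun✓ …(4 more)… 2107:Sat 2108:Sun✓ 2109:Tue✓ 2110:Wed 2111:Thu 2112:Fri 2113:Sun✓ 2114:Mon✓ 2115:Tue✓ 2116:Wed 2117:Fri 2118:Sat 2119:Sun✓ 2120:Mon✓ 2121:Wed
Years with five Tuesdays: 2090, 2091, 2092, 2096, 2097, 2102, 2103, 2104, 2108, 2109, 2113, 2114, 2115, 2119, 2120 → 15.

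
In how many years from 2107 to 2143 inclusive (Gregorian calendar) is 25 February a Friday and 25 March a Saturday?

Check each year's weekday for 25 February and 25 March:
  2107: Fri/Fri  2108: Sat/Sun  2109: Mon/Mon  2110: Tue/Tue  2111: Wed/Wed  2112: Thu/Fri  2113: Sat/Sat  2114: Sun/Sun  2115: Mon/Mon  2116: Tue/Wed  2117: Thu/Thu  2118: Fri/Fri  2119: Sat/Sat  2120: Sun/Mon  …(9 more)…  2130: Sat/Sat  2131: Sun/Sun  2132: Mon/Tue  2133: Wed/Wed  2134: Thu/Thu  2135: Fri/Fri  2136: Sat/Sun  2137: Mon/Mon  2138: Tue/Tue  2139: Wed/Wed  2140: Thu/Fri  2141: Sat/Sat  2142: Sun/Sun  2143: Mon/Mon
Both conditions hold in: 2124 — 1.

1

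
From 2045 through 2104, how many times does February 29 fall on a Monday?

1

Leap years in 2045–2104: 14 of them.
Feb 29 weekday advances by 5 (mod 7) from one leap year to the next four years later (or differs when a century non-leap intervenes).
Leap-day weekdays: 2048:Sat 2052:Thu 2056:Tue 2060:Sun 2064:Fri 2068:Wed 2072:Mon✓ 2076:Sat 2080:Thu 2084:Tue 2088:Sun 2092:Fri 2096:Wed 2104:Fri
Monday: 2072 → 1.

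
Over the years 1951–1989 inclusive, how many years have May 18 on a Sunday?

Track May 18's weekday year by year (advancing +1, or +2 across a Feb 29):
  1951: Fri  1952: Sun (+2) ✓  1953: Mon (+1)  1954: Tue (+1)  1955: Wed (+1)
  1956: Fri (+2)  1957: Sat (+1)  1958: Sun (+1) ✓  1959: Mon (+1)  1960: Wed (+2)
  1961: Thu (+1)  1962: Fri (+1)  1963: Sat (+1)  1964: Mon (+2)  … (11 more years) …
  1976: Tue (+2)  1977: Wed (+1)  1978: Thu (+1)  1979: Fri (+1)  1980: Sun (+2) ✓
  1981: Mon (+1)  1982: Tue (+1)  1983: Wed (+1)  1984: Fri (+2)  1985: Sat (+1)
  1986: Sun (+1) ✓  1987: Mon (+1)  1988: Wed (+2)  1989: Thu (+1)
Sunday years: 1952, 1958, 1969, 1975, 1980, 1986 — 6 in total.

6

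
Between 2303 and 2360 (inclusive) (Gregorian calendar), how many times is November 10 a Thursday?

9

Track November 10's weekday year by year (advancing +1, or +2 across a Feb 29):
  2303: Tue  2304: Thu (+2) ✓  2305: Fri (+1)  2306: Sat (+1)  2307: Sun (+1)
  2308: Tue (+2)  2309: Wed (+1)  2310: Thu (+1) ✓  2311: Fri (+1)  2312: Sun (+2)
  2313: Mon (+1)  2314: Tue (+1)  2315: Wed (+1)  2316: Fri (+2)  … (30 more years) …
  2347: Mon (+1)  2348: Wed (+2)  2349: Thu (+1) ✓  2350: Fri (+1)  2351: Sat (+1)
  2352: Mon (+2)  2353: Tue (+1)  2354: Wed (+1)  2355: Thu (+1) ✓  2356: Sat (+2)
  2357: Sun (+1)  2358: Mon (+1)  2359: Tue (+1)  2360: Thu (+2) ✓
Thursday years: 2304, 2310, 2321, 2327, 2332, 2338, 2349, 2355, 2360 — 9 in total.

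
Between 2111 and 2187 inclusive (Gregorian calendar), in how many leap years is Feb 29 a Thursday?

3

Leap years in 2111–2187: 19 of them.
Feb 29 weekday advances by 5 (mod 7) from one leap year to the next four years later (or differs when a century non-leap intervenes).
Leap-day weekdays: 2112:Mon 2116:Sat 2120:Thu✓ 2124:Tue 2128:Sun 2132:Fri 2136:Wed 2140:Mon 2144:Sat 2148:Thu✓ 2152:Tue 2156:Sun 2160:Fri 2164:Wed 2168:Mon 2172:Sat 2176:Thu✓ 2180:Tue 2184:Sun
Thursday: 2120, 2148, 2176 → 3.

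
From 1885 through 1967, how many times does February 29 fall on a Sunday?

2

Leap years in 1885–1967: 19 of them.
Feb 29 weekday advances by 5 (mod 7) from one leap year to the next four years later (or differs when a century non-leap intervenes).
Leap-day weekdays: 1888:Wed 1892:Mon 1896:Sat 1904:Mon 1908:Sat 1912:Thu 1916:Tue 1920:Sun✓ 1924:Fri 1928:Wed 1932:Mon 1936:Sat 1940:Thu 1944:Tue 1948:Sun✓ 1952:Fri 1956:Wed 1960:Mon 1964:Sat
Sunday: 1920, 1948 → 2.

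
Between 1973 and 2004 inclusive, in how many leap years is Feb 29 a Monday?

1

Leap years in 1973–2004: 8 of them.
Feb 29 weekday advances by 5 (mod 7) from one leap year to the next four years later (or differs when a century non-leap intervenes).
Leap-day weekdays: 1976:Sun 1980:Fri 1984:Wed 1988:Mon✓ 1992:Sat 1996:Thu 2000:Tue 2004:Sun
Monday: 1988 → 1.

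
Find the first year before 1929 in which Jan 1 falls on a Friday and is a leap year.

1904

Jan 1 advances by 2 weekdays after a leap year and by 1 after a common year.
1929: Jan 1 is Tuesday.
1928: Sunday (leap)
1927: Saturday
1926: Friday
1925: Thursday
1924: Tuesday (leap)
1923: Monday
1922: Sunday
1921: Saturday
1920: Thursday (leap)
1919: Wednesday
1918: Tuesday
1917: Monday
1916: Saturday (leap)
1915: Friday
1914: Thursday
1913: Wednesday
1912: Monday (leap)
1911: Sunday
1910: Saturday
1909: Friday
1908: Wednesday (leap)
1907: Tuesday
1906: Monday
1905: Sunday
1904: Friday (leap)
1904 begins on a Friday and is a leap year.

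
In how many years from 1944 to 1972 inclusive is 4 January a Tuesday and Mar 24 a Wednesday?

Check each year's weekday for 4 January and Mar 24:
  1944: Tue/Fri  1945: Thu/Sat  1946: Fri/Sun  1947: Sat/Mon  1948: Sun/Wed  1949: Tue/Thu  1950: Wed/Fri  1951: Thu/Sat  1952: Fri/Mon  1953: Sun/Tue  1954: Mon/Wed  1955: Tue/Thu  1956: Wed/Sat  1957: Fri/Sun  1958: Sat/Mon  1959: Sun/Tue  1960: Mon/Thu  1961: Wed/Fri  1962: Thu/Sat  1963: Fri/Sun  1964: Sat/Tue  1965: Mon/Wed  1966: Tue/Thu  1967: Wed/Fri  1968: Thu/Sun  1969: Sat/Mon  1970: Sun/Tue  1971: Mon/Wed  1972: Tue/Fri
Both conditions hold in: no year — 0.

0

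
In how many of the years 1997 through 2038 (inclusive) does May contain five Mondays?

18

May has 31 days; it has five Mondays when Monday falls among the first (month-length − 28) days — i.e. when May 1 is one of Monday/Sunday/Saturday.
May 1 by year: 1997:Thu 1998:Fri 1999:Sat✓ 2000:Mon✓ 2001:Tue 2002:Wed 2003:Thu 2004:Sat✓ 2005:Sun✓ 2006:Mon✓ 2007:Tue 2008:Thu 2009:Fri 2010:Sat✓ 2011:Sun✓ …(12 more)… 2024:Wed 2025:Thu 2026:Fri 2027:Sat✓ 2028:Mon✓ 2029:Tue 2030:Wed 2031:Thu 2032:Sat✓ 2033:Sun✓ 2034:Mon✓ 2035:Tue 2036:Thu 2037:Fri 2038:Sat✓
Years with five Mondays: 1999, 2000, 2004, 2005, 2006, 2010, 2011, 2016, 2017, 2021, 2022, 2023, 2027, 2028, 2032, 2033, 2034, 2038 → 18.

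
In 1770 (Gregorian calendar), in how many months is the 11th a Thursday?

Check the 11th of each month of 1770: Jan 11: Thu, Feb 11: Sun, Mar 11: Sun, Apr 11: Wed, May 11: Fri, Jun 11: Mon, Jul 11: Wed, Aug 11: Sat, Sep 11: Tue, Oct 11: Thu, Nov 11: Sun, Dec 11: Tue.
Thursday occurs in January, October — 2 months.

2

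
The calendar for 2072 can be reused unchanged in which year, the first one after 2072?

2112

Two years share a calendar iff Jan 1 falls on the same weekday and both are leap or both are common. 2072: Jan 1 is Friday, leap year.
2073: Jan 1 Sunday, common
2074: Jan 1 Monday, common
2075: Jan 1 Tuesday, common
2076: Jan 1 Wednesday, leap
2077: Jan 1 Friday, common
2078: Jan 1 Saturday, common
2079: Jan 1 Sunday, common
2080: Jan 1 Monday, leap
2081: Jan 1 Wednesday, common
2082: Jan 1 Thursday, common
2083: Jan 1 Friday, common
2084: Jan 1 Saturday, leap
2085: Jan 1 Monday, common
2086: Jan 1 Tuesday, common
2087: Jan 1 Wednesday, common
2088: Jan 1 Thursday, leap
2089: Jan 1 Saturday, common
2090: Jan 1 Sunday, common
2091: Jan 1 Monday, common
2092: Jan 1 Tuesday, leap
2093: Jan 1 Thursday, common
2094: Jan 1 Friday, common
2095: Jan 1 Saturday, common
2096: Jan 1 Sunday, leap
2097: Jan 1 Tuesday, common
2098: Jan 1 Wednesday, common
2099: Jan 1 Thursday, common
2100: Jan 1 Friday, common
2101: Jan 1 Saturday, common
2102: Jan 1 Sunday, common
2103: Jan 1 Monday, common
2104: Jan 1 Tuesday, leap
2105: Jan 1 Thursday, common
2106: Jan 1 Friday, common
2107: Jan 1 Saturday, common
2108: Jan 1 Sunday, leap
2109: Jan 1 Tuesday, common
2110: Jan 1 Wednesday, common
2111: Jan 1 Thursday, common
2112: Jan 1 Friday, leap
2112 matches on both conditions.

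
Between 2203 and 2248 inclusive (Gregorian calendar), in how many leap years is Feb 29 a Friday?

1

Leap years in 2203–2248: 12 of them.
Feb 29 weekday advances by 5 (mod 7) from one leap year to the next four years later (or differs when a century non-leap intervenes).
Leap-day weekdays: 2204:Wed 2208:Mon 2212:Sat 2216:Thu 2220:Tue 2224:Sun 2228:Fri✓ 2232:Wed 2236:Mon 2240:Sat 2244:Thu 2248:Tue
Friday: 2228 → 1.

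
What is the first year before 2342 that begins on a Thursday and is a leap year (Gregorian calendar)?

2320

Jan 1 advances by 2 weekdays after a leap year and by 1 after a common year.
2342: Jan 1 is Thursday.
2341: Wednesday
2340: Monday (leap)
2339: Sunday
2338: Saturday
2337: Friday
2336: Wednesday (leap)
2335: Tuesday
2334: Monday
2333: Sunday
2332: Friday (leap)
2331: Thursday
2330: Wednesday
2329: Tuesday
2328: Sunday (leap)
2327: Saturday
2326: Friday
2325: Thursday
2324: Tuesday (leap)
2323: Monday
2322: Sunday
2321: Saturday
2320: Thursday (leap)
2320 begins on a Thursday and is a leap year.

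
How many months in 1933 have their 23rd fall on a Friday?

Check the 23rd of each month of 1933: Jan 23: Mon, Feb 23: Thu, Mar 23: Thu, Apr 23: Sun, May 23: Tue, Jun 23: Fri, Jul 23: Sun, Aug 23: Wed, Sep 23: Sat, Oct 23: Mon, Nov 23: Thu, Dec 23: Sat.
Friday occurs in June — 1 month.

1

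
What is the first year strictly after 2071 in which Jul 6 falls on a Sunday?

From one year to the next, a fixed date's weekday advances by 1, or by 2 when a Feb 29 lies between the two dates.
2071: July 6 is Monday.
2072: Wednesday (+2)
2073: Thursday (+1)
2074: Friday (+1)
2075: Saturday (+1)
2076: Monday (+2)
2077: Tuesday (+1)
2078: Wednesday (+1)
2079: Thursday (+1)
2080: Saturday (+2)
2081: Sunday (+1)
Jul 6 falls on a Sunday in 2081.

2081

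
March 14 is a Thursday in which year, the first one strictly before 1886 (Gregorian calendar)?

From one year to the next, a fixed date's weekday advances by 1, or by 2 when a Feb 29 lies between the two dates.
1886: March 14 is Sunday.
1885: Saturday (−1)
1884: Friday (−1)
1883: Wednesday (−2)
1882: Tuesday (−1)
1881: Monday (−1)
1880: Sunday (−1)
1879: Friday (−2)
1878: Thursday (−1)
March 14 falls on a Thursday in 1878.

1878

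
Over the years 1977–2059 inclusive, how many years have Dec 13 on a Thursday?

12

Track Dec 13's weekday year by year (advancing +1, or +2 across a Feb 29):
  1977: Tue  1978: Wed (+1)  1979: Thu (+1) ✓  1980: Sat (+2)  1981: Sun (+1)
  1982: Mon (+1)  1983: Tue (+1)  1984: Thu (+2) ✓  1985: Fri (+1)  1986: Sat (+1)
  1987: Sun (+1)  1988: Tue (+2)  1989: Wed (+1)  1990: Thu (+1) ✓  … (55 more years) …
  2046: Thu (+1) ✓  2047: Fri (+1)  2048: Sun (+2)  2049: Mon (+1)  2050: Tue (+1)
  2051: Wed (+1)  2052: Fri (+2)  2053: Sat (+1)  2054: Sun (+1)  2055: Mon (+1)
  2056: Wed (+2)  2057: Thu (+1) ✓  2058: Fri (+1)  2059: Sat (+1)
Thursday years: 1979, 1984, 1990, 2001, 2007, 2012, 2018, 2029, 2035, 2040, 2046, 2057 — 12 in total.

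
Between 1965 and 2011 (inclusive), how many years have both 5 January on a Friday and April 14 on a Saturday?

Check each year's weekday for 5 January and April 14:
  1965: Tue/Wed  1966: Wed/Thu  1967: Thu/Fri  1968: Fri/Sun  1969: Sun/Mon  1970: Mon/Tue  1971: Tue/Wed  1972: Wed/Fri  1973: Fri/Sat ✓  1974: Sat/Sun  1975: Sun/Mon  1976: Mon/Wed  1977: Wed/Thu  1978: Thu/Fri  …(19 more)…  1998: Mon/Tue  1999: Tue/Wed  2000: Wed/Fri  2001: Fri/Sat ✓  2002: Sat/Sun  2003: Sun/Mon  2004: Mon/Wed  2005: Wed/Thu  2006: Thu/Fri  2007: Fri/Sat ✓  2008: Sat/Mon  2009: Mon/Tue  2010: Tue/Wed  2011: Wed/Thu
Both conditions hold in: 1973, 1979, 1990, 2001, 2007 — 5.

5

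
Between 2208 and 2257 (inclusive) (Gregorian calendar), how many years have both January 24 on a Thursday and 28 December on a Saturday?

5

Check each year's weekday for January 24 and 28 December:
  2208: Sun/Wed  2209: Tue/Thu  2210: Wed/Fri  2211: Thu/Sat ✓  2212: Fri/Mon  2213: Sun/Tue  2214: Mon/Wed  2215: Tue/Thu  2216: Wed/Sat  2217: Fri/Sun  2218: Sat/Mon  2219: Sun/Tue  2220: Mon/Thu  2221: Wed/Fri  …(22 more)…  2244: Wed/Sat  2245: Fri/Sun  2246: Sat/Mon  2247: Sun/Tue  2248: Mon/Thu  2249: Wed/Fri  2250: Thu/Sat ✓  2251: Fri/Sun  2252: Sat/Tue  2253: Mon/Wed  2254: Tue/Thu  2255: Wed/Fri  2256: Thu/Sun  2257: Sat/Mon
Both conditions hold in: 2211, 2222, 2233, 2239, 2250 — 5.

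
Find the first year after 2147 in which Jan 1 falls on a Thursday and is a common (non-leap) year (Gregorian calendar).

2150

Jan 1 advances by 2 weekdays after a leap year and by 1 after a common year.
2147: Jan 1 is Sunday.
2148: Monday (leap)
2149: Wednesday
2150: Thursday
2150 begins on a Thursday and is a common year.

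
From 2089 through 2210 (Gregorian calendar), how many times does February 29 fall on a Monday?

5

Leap years in 2089–2210: 28 of them.
Feb 29 weekday advances by 5 (mod 7) from one leap year to the next four years later (or differs when a century non-leap intervenes).
Leap-day weekdays: 2092:Fri 2096:Wed 2104:Fri 2108:Wed 2112:Mon✓ 2116:Sat 2120:Thu 2124:Tue 2128:Sun 2132:Fri 2136:Wed 2140:Mon✓ 2144:Sat 2148:Thu 2152:Tue 2156:Sun 2160:Fri 2164:Wed 2168:Mon✓ 2172:Sat 2176:Thu 2180:Tue 2184:Sun 2188:Fri 2192:Wed 2196:Mon✓ 2204:Wed 2208:Mon✓
Monday: 2112, 2140, 2168, 2196, 2208 → 5.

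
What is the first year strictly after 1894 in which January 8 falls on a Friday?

From one year to the next, a fixed date's weekday advances by 1, or by 2 when a Feb 29 lies between the two dates.
1894: January 8 is Monday.
1895: Tuesday (+1)
1896: Wednesday (+1)
1897: Friday (+2)
January 8 falls on a Friday in 1897.

1897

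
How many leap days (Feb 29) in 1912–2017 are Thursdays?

4

Leap years in 1912–2017: 27 of them.
Feb 29 weekday advances by 5 (mod 7) from one leap year to the next four years later (or differs when a century non-leap intervenes).
Leap-day weekdays: 1912:Thu✓ 1916:Tue 1920:Sun 1924:Fri 1928:Wed 1932:Mon 1936:Sat 1940:Thu✓ 1944:Tue 1948:Sun 1952:Fri 1956:Wed 1960:Mon 1964:Sat 1968:Thu✓ 1972:Tue 1976:Sun 1980:Fri 1984:Wed 1988:Mon 1992:Sat 1996:Thu✓ 2000:Tue 2004:Sun 2008:Fri 2012:Wed 2016:Mon
Thursday: 1912, 1940, 1968, 1996 → 4.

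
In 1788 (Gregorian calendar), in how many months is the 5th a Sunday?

Check the 5th of each month of 1788: Jan 5: Sat, Feb 5: Tue, Mar 5: Wed, Apr 5: Sat, May 5: Mon, Jun 5: Thu, Jul 5: Sat, Aug 5: Tue, Sep 5: Fri, Oct 5: Sun, Nov 5: Wed, Dec 5: Fri.
Sunday occurs in October — 1 month.

1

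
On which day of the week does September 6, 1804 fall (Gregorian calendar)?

January 1, 1804 is a Sunday.
September 6 is day 250 of the year, i.e. 249 days after Jan 1.
249 mod 7 = 4, so advance 4 weekdays from Sunday: Thursday.

Thursday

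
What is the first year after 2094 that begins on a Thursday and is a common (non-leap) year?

Jan 1 advances by 2 weekdays after a leap year and by 1 after a common year.
2094: Jan 1 is Friday.
2095: Saturday
2096: Sunday (leap)
2097: Tuesday
2098: Wednesday
2099: Thursday
2099 begins on a Thursday and is a common year.

2099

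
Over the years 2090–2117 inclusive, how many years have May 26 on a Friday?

3

Track May 26's weekday year by year (advancing +1, or +2 across a Feb 29):
  2090: Fri ✓  2091: Sat (+1)  2092: Mon (+2)  2093: Tue (+1)  2094: Wed (+1)
  2095: Thu (+1)  2096: Sat (+2)  2097: Sun (+1)  2098: Mon (+1)  2099: Tue (+1)
  2100: Wed (+1)  2101: Thu (+1)  2102: Fri (+1) ✓  2103: Sat (+1)  2104: Mon (+2)
  2105: Tue (+1)  2106: Wed (+1)  2107: Thu (+1)  2108: Sat (+2)  2109: Sun (+1)
  2110: Mon (+1)  2111: Tue (+1)  2112: Thu (+2)  2113: Fri (+1) ✓  2114: Sat (+1)
  2115: Sun (+1)  2116: Tue (+2)  2117: Wed (+1)
Friday years: 2090, 2102, 2113 — 3 in total.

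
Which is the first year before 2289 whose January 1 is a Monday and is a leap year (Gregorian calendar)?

Jan 1 advances by 2 weekdays after a leap year and by 1 after a common year.
2289: Jan 1 is Tuesday.
2288: Sunday (leap)
2287: Saturday
2286: Friday
2285: Thursday
2284: Tuesday (leap)
2283: Monday
2282: Sunday
2281: Saturday
2280: Thursday (leap)
2279: Wednesday
2278: Tuesday
2277: Monday
2276: Saturday (leap)
2275: Friday
2274: Thursday
2273: Wednesday
2272: Monday (leap)
2272 begins on a Monday and is a leap year.

2272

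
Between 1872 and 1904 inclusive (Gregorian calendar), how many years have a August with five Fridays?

15

August has 31 days; it has five Fridays when Friday falls among the first (month-length − 28) days — i.e. when August 1 is one of Friday/Thursday/Wednesday.
August 1 by year: 1872:Thu✓ 1873:Fri✓ 1874:Sat 1875:Sun 1876:Tue 1877:Wed✓ 1878:Thu✓ 1879:Fri✓ 1880:Sun 1881:Mon 1882:Tue 1883:Wed✓ 1884:Fri✓ 1885:Sat 1886:Sun …(3 more)… 1890:Fri✓ 1891:Sat 1892:Mon 1893:Tue 1894:Wed✓ 1895:Thu✓ 1896:Sat 1897:Sun 1898:Mon 1899:Tue 1900:Wed✓ 1901:Thu✓ 1902:Fri✓ 1903:Sat 1904:Mon
Years with five Fridays: 1872, 1873, 1877, 1878, 1879, 1883, 1884, 1888, 1889, 1890, 1894, 1895, 1900, 1901, 1902 → 15.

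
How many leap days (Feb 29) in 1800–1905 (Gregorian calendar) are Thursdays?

3

Leap years in 1800–1905: 25 of them.
Feb 29 weekday advances by 5 (mod 7) from one leap year to the next four years later (or differs when a century non-leap intervenes).
Leap-day weekdays: 1804:Wed 1808:Mon 1812:Sat 1816:Thu✓ 1820:Tue 1824:Sun 1828:Fri 1832:Wed 1836:Mon 1840:Sat 1844:Thu✓ 1848:Tue 1852:Sun 1856:Fri 1860:Wed 1864:Mon 1868:Sat 1872:Thu✓ 1876:Tue 1880:Sun 1884:Fri 1888:Wed 1892:Mon 1896:Sat 1904:Mon
Thursday: 1816, 1844, 1872 → 3.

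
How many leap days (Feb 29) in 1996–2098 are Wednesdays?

Leap years in 1996–2098: 26 of them.
Feb 29 weekday advances by 5 (mod 7) from one leap year to the next four years later (or differs when a century non-leap intervenes).
Leap-day weekdays: 1996:Thu 2000:Tue 2004:Sun 2008:Fri 2012:Wed✓ 2016:Mon 2020:Sat 2024:Thu 2028:Tue 2032:Sun 2036:Fri 2040:Wed✓ 2044:Mon 2048:Sat 2052:Thu 2056:Tue 2060:Sun 2064:Fri 2068:Wed✓ 2072:Mon 2076:Sat 2080:Thu 2084:Tue 2088:Sun 2092:Fri 2096:Wed✓
Wednesday: 2012, 2040, 2068, 2096 → 4.

4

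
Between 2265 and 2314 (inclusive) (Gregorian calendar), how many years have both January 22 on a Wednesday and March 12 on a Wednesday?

5

Check each year's weekday for January 22 and March 12:
  2265: Sun/Sun  2266: Mon/Mon  2267: Tue/Tue  2268: Wed/Thu  2269: Fri/Fri  2270: Sat/Sat  2271: Sun/Sun  2272: Mon/Tue  2273: Wed/Wed ✓  2274: Thu/Thu  2275: Fri/Fri  2276: Sat/Sun  2277: Mon/Mon  2278: Tue/Tue  …(22 more)…  2301: Tue/Tue  2302: Wed/Wed ✓  2303: Thu/Thu  2304: Fri/Sat  2305: Sun/Sun  2306: Mon/Mon  2307: Tue/Tue  2308: Wed/Thu  2309: Fri/Fri  2310: Sat/Sat  2311: Sun/Sun  2312: Mon/Tue  2313: Wed/Wed ✓  2314: Thu/Thu
Both conditions hold in: 2273, 2279, 2290, 2302, 2313 — 5.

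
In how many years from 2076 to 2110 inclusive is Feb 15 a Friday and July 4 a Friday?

2

Check each year's weekday for Feb 15 and July 4:
  2076: Sat/Sat  2077: Mon/Sun  2078: Tue/Mon  2079: Wed/Tue  2080: Thu/Thu  2081: Sat/Fri  2082: Sun/Sat  2083: Mon/Sun  2084: Tue/Tue  2085: Thu/Wed  2086: Fri/Thu  2087: Sat/Fri  2088: Sun/Sun  2089: Tue/Mon  …(7 more)…  2097: Fri/Thu  2098: Sat/Fri  2099: Sun/Sat  2100: Mon/Sun  2101: Tue/Mon  2102: Wed/Tue  2103: Thu/Wed  2104: Fri/Fri ✓  2105: Sun/Sat  2106: Mon/Sun  2107: Tue/Mon  2108: Wed/Wed  2109: Fri/Thu  2110: Sat/Fri
Both conditions hold in: 2092, 2104 — 2.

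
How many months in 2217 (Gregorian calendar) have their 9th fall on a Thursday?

2

Check the 9th of each month of 2217: Jan 9: Thu, Feb 9: Sun, Mar 9: Sun, Apr 9: Wed, May 9: Fri, Jun 9: Mon, Jul 9: Wed, Aug 9: Sat, Sep 9: Tue, Oct 9: Thu, Nov 9: Sun, Dec 9: Tue.
Thursday occurs in January, October — 2 months.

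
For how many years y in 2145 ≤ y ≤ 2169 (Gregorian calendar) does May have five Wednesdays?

May has 31 days; it has five Wednesdays when Wednesday falls among the first (month-length − 28) days — i.e. when May 1 is one of Wednesday/Tuesday/Monday.
May 1 by year: 2145:Sat 2146:Sun 2147:Mon✓ 2148:Wed✓ 2149:Thu 2150:Fri 2151:Sat 2152:Mon✓ 2153:Tue✓ 2154:Wed✓ 2155:Thu 2156:Sat 2157:Sun 2158:Mon✓ 2159:Tue✓ 2160:Thu 2161:Fri 2162:Sat 2163:Sun 2164:Tue✓ 2165:Wed✓ 2166:Thu 2167:Fri 2168:Sun 2169:Mon✓
Years with five Wednesdays: 2147, 2148, 2152, 2153, 2154, 2158, 2159, 2164, 2165, 2169 → 10.

10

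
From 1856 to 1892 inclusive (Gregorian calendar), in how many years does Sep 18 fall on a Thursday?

Track Sep 18's weekday year by year (advancing +1, or +2 across a Feb 29):
  1856: Thu ✓  1857: Fri (+1)  1858: Sat (+1)  1859: Sun (+1)  1860: Tue (+2)
  1861: Wed (+1)  1862: Thu (+1) ✓  1863: Fri (+1)  1864: Sun (+2)  1865: Mon (+1)
  1866: Tue (+1)  1867: Wed (+1)  1868: Fri (+2)  1869: Sat (+1)  … (9 more years) …
  1879: Thu (+1) ✓  1880: Sat (+2)  1881: Sun (+1)  1882: Mon (+1)  1883: Tue (+1)
  1884: Thu (+2) ✓  1885: Fri (+1)  1886: Sat (+1)  1887: Sun (+1)  1888: Tue (+2)
  1889: Wed (+1)  1890: Thu (+1) ✓  1891: Fri (+1)  1892: Sun (+2)
Thursday years: 1856, 1862, 1873, 1879, 1884, 1890 — 6 in total.

6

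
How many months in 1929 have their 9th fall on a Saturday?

Check the 9th of each month of 1929: Jan 9: Wed, Feb 9: Sat, Mar 9: Sat, Apr 9: Tue, May 9: Thu, Jun 9: Sun, Jul 9: Tue, Aug 9: Fri, Sep 9: Mon, Oct 9: Wed, Nov 9: Sat, Dec 9: Mon.
Saturday occurs in February, March, November — 3 months.

3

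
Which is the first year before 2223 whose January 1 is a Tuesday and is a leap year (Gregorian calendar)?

2188

Jan 1 advances by 2 weekdays after a leap year and by 1 after a common year.
2223: Jan 1 is Wednesday.
2222: Tuesday
2221: Monday
2220: Saturday (leap)
2219: Friday
2218: Thursday
2217: Wednesday
2216: Monday (leap)
2215: Sunday
2214: Saturday
2213: Friday
2212: Wednesday (leap)
2211: Tuesday
2210: Monday
2209: Sunday
2208: Friday (leap)
2207: Thursday
2206: Wednesday
2205: Tuesday
2204: Sunday (leap)
2203: Saturday
2202: Friday
2201: Thursday
2200: Wednesday
2199: Tuesday
2198: Monday
2197: Sunday
2196: Friday (leap)
2195: Thursday
2194: Wednesday
2193: Tuesday
2192: Sunday (leap)
2191: Saturday
2190: Friday
2189: Thursday
2188: Tuesday (leap)
2188 begins on a Tuesday and is a leap year.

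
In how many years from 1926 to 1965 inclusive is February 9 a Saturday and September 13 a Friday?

5

Check each year's weekday for February 9 and September 13:
  1926: Tue/Mon  1927: Wed/Tue  1928: Thu/Thu  1929: Sat/Fri ✓  1930: Sun/Sat  1931: Mon/Sun  1932: Tue/Tue  1933: Thu/Wed  1934: Fri/Thu  1935: Sat/Fri ✓  1936: Sun/Sun  1937: Tue/Mon  1938: Wed/Tue  1939: Thu/Wed  …(12 more)…  1952: Sat/Sat  1953: Mon/Sun  1954: Tue/Mon  1955: Wed/Tue  1956: Thu/Thu  1957: Sat/Fri ✓  1958: Sun/Sat  1959: Mon/Sun  1960: Tue/Tue  1961: Thu/Wed  1962: Fri/Thu  1963: Sat/Fri ✓  1964: Sun/Sun  1965: Tue/Mon
Both conditions hold in: 1929, 1935, 1946, 1957, 1963 — 5.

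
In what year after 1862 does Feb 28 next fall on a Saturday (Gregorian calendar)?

From one year to the next, a fixed date's weekday advances by 1, or by 2 when a Feb 29 lies between the two dates.
1862: February 28 is Friday.
1863: Saturday (+1)
Feb 28 falls on a Saturday in 1863.

1863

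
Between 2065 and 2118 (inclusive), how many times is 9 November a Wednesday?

Track 9 November's weekday year by year (advancing +1, or +2 across a Feb 29):
  2065: Mon  2066: Tue (+1)  2067: Wed (+1) ✓  2068: Fri (+2)  2069: Sat (+1)
  2070: Sun (+1)  2071: Mon (+1)  2072: Wed (+2) ✓  2073: Thu (+1)  2074: Fri (+1)
  2075: Sat (+1)  2076: Mon (+2)  2077: Tue (+1)  2078: Wed (+1) ✓  … (26 more years) …
  2105: Mon (+1)  2106: Tue (+1)  2107: Wed (+1) ✓  2108: Fri (+2)  2109: Sat (+1)
  2110: Sun (+1)  2111: Mon (+1)  2112: Wed (+2) ✓  2113: Thu (+1)  2114: Fri (+1)
  2115: Sat (+1)  2116: Mon (+2)  2117: Tue (+1)  2118: Wed (+1) ✓
Wednesday years: 2067, 2072, 2078, 2089, 2095, 2101, 2107, 2112, 2118 — 9 in total.

9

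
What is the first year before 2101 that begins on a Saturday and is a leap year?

2084

Jan 1 advances by 2 weekdays after a leap year and by 1 after a common year.
2101: Jan 1 is Saturday.
2100: Friday
2099: Thursday
2098: Wednesday
2097: Tuesday
2096: Sunday (leap)
2095: Saturday
2094: Friday
2093: Thursday
2092: Tuesday (leap)
2091: Monday
2090: Sunday
2089: Saturday
2088: Thursday (leap)
2087: Wednesday
2086: Tuesday
2085: Monday
2084: Saturday (leap)
2084 begins on a Saturday and is a leap year.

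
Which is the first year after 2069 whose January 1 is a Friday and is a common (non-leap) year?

Jan 1 advances by 2 weekdays after a leap year and by 1 after a common year.
2069: Jan 1 is Tuesday.
2070: Wednesday
2071: Thursday
2072: Friday (leap)
2073: Sunday
2074: Monday
2075: Tuesday
2076: Wednesday (leap)
2077: Friday
2077 begins on a Friday and is a common year.

2077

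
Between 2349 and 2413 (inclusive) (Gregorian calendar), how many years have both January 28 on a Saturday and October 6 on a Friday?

7

Check each year's weekday for January 28 and October 6:
  2349: Fri/Thu  2350: Sat/Fri ✓  2351: Sun/Sat  2352: Mon/Mon  2353: Wed/Tue  2354: Thu/Wed  2355: Fri/Thu  2356: Sat/Sat  2357: Mon/Sun  2358: Tue/Mon  2359: Wed/Tue  2360: Thu/Thu  2361: Sat/Fri ✓  2362: Sun/Sat  …(37 more)…  2400: Fri/Fri  2401: Sun/Sat  2402: Mon/Sun  2403: Tue/Mon  2404: Wed/Wed  2405: Fri/Thu  2406: Sat/Fri ✓  2407: Sun/Sat  2408: Mon/Mon  2409: Wed/Tue  2410: Thu/Wed  2411: Fri/Thu  2412: Sat/Sat  2413: Mon/Sun
Both conditions hold in: 2350, 2361, 2367, 2378, 2389, 2395, 2406 — 7.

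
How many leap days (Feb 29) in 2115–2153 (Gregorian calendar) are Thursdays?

2

Leap years in 2115–2153: 10 of them.
Feb 29 weekday advances by 5 (mod 7) from one leap year to the next four years later (or differs when a century non-leap intervenes).
Leap-day weekdays: 2116:Sat 2120:Thu✓ 2124:Tue 2128:Sun 2132:Fri 2136:Wed 2140:Mon 2144:Sat 2148:Thu✓ 2152:Tue
Thursday: 2120, 2148 → 2.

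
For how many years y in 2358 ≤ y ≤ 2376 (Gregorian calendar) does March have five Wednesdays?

March has 31 days; it has five Wednesdays when Wednesday falls among the first (month-length − 28) days — i.e. when March 1 is one of Wednesday/Tuesday/Monday.
March 1 by year: 2358:Sat 2359:Sun 2360:Tue✓ 2361:Wed✓ 2362:Thu 2363:Fri 2364:Sun 2365:Mon✓ 2366:Tue✓ 2367:Wed✓ 2368:Fri 2369:Sat 2370:Sun 2371:Mon✓ 2372:Wed✓ 2373:Thu 2374:Fri 2375:Sat 2376:Mon✓
Years with five Wednesdays: 2360, 2361, 2365, 2366, 2367, 2371, 2372, 2376 → 8.

8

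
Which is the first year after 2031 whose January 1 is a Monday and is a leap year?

Jan 1 advances by 2 weekdays after a leap year and by 1 after a common year.
2031: Jan 1 is Wednesday.
2032: Thursday (leap)
2033: Saturday
2034: Sunday
2035: Monday
2036: Tuesday (leap)
2037: Thursday
2038: Friday
2039: Saturday
2040: Sunday (leap)
2041: Tuesday
2042: Wednesday
2043: Thursday
2044: Friday (leap)
2045: Sunday
2046: Monday
2047: Tuesday
2048: Wednesday (leap)
2049: Friday
2050: Saturday
2051: Sunday
2052: Monday (leap)
2052 begins on a Monday and is a leap year.

2052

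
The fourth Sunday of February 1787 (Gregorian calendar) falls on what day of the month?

25

February 1, 1787 is a Thursday, so the first Sunday is the 4th.
The fourth Sunday is 4 + 21 = 25.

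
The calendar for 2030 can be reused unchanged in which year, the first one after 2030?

2041

Two years share a calendar iff Jan 1 falls on the same weekday and both are leap or both are common. 2030: Jan 1 is Tuesday, common year.
2031: Jan 1 Wednesday, common
2032: Jan 1 Thursday, leap
2033: Jan 1 Saturday, common
2034: Jan 1 Sunday, common
2035: Jan 1 Monday, common
2036: Jan 1 Tuesday, leap
2037: Jan 1 Thursday, common
2038: Jan 1 Friday, common
2039: Jan 1 Saturday, common
2040: Jan 1 Sunday, leap
2041: Jan 1 Tuesday, common
2041 matches on both conditions.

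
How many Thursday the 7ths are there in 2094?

2

Check the 7th of each month of 2094: Jan 7: Thu, Feb 7: Sun, Mar 7: Sun, Apr 7: Wed, May 7: Fri, Jun 7: Mon, Jul 7: Wed, Aug 7: Sat, Sep 7: Tue, Oct 7: Thu, Nov 7: Sun, Dec 7: Tue.
Thursday occurs in January, October — 2 months.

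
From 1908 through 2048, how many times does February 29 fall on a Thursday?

5

Leap years in 1908–2048: 36 of them.
Feb 29 weekday advances by 5 (mod 7) from one leap year to the next four years later (or differs when a century non-leap intervenes).
Leap-day weekdays: 1908:Sat 1912:Thu✓ 1916:Tue 1920:Sun 1924:Fri 1928:Wed 1932:Mon 1936:Sat 1940:Thu✓ 1944:Tue 1948:Sun 1952:Fri 1956:Wed …(10 more)… 2000:Tue 2004:Sun 2008:Fri 2012:Wed 2016:Mon 2020:Sat 2024:Thu✓ 2028:Tue 2032:Sun 2036:Fri 2040:Wed 2044:Mon 2048:Sat
Thursday: 1912, 1940, 1968, 1996, 2024 → 5.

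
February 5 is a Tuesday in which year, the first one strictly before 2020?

2019

From one year to the next, a fixed date's weekday advances by 1, or by 2 when a Feb 29 lies between the two dates.
2020: February 5 is Wednesday.
2019: Tuesday (−1)
February 5 falls on a Tuesday in 2019.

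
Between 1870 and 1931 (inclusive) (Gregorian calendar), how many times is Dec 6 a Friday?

Track Dec 6's weekday year by year (advancing +1, or +2 across a Feb 29):
  1870: Tue  1871: Wed (+1)  1872: Fri (+2) ✓  1873: Sat (+1)  1874: Sun (+1)
  1875: Mon (+1)  1876: Wed (+2)  1877: Thu (+1)  1878: Fri (+1) ✓  1879: Sat (+1)
  1880: Mon (+2)  1881: Tue (+1)  1882: Wed (+1)  1883: Thu (+1)  … (34 more years) …
  1918: Fri (+1) ✓  1919: Sat (+1)  1920: Mon (+2)  1921: Tue (+1)  1922: Wed (+1)
  1923: Thu (+1)  1924: Sat (+2)  1925: Sun (+1)  1926: Mon (+1)  1927: Tue (+1)
  1928: Thu (+2)  1929: Fri (+1) ✓  1930: Sat (+1)  1931: Sun (+1)
Friday years: 1872, 1878, 1889, 1895, 1901, 1907, 1912, 1918, 1929 — 9 in total.

9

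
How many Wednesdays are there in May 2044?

May 2044 has 31 days and begins on Sunday.
The first Wednesday is May 4.
Wednesdays fall on 4, 11, 18, 25 — that's 4.

4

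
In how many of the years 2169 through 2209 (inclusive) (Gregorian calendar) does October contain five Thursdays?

October has 31 days; it has five Thursdays when Thursday falls among the first (month-length − 28) days — i.e. when October 1 is one of Thursday/Wednesday/Tuesday.
October 1 by year: 2169:Sun 2170:Mon 2171:Tue✓ 2172:Thu✓ 2173:Fri 2174:Sat 2175:Sun 2176:Tue✓ 2177:Wed✓ 2178:Thu✓ 2179:Fri 2180:Sun 2181:Mon 2182:Tue✓ 2183:Wed✓ …(11 more)… 2195:Thu✓ 2196:Sat 2197:Sun 2198:Mon 2199:Tue✓ 2200:Wed✓ 2201:Thu✓ 2202:Fri 2203:Sat 2204:Mon 2205:Tue✓ 2206:Wed✓ 2207:Thu✓ 2208:Sat 2209:Sun
Years with five Thursdays: 2171, 2172, 2176, 2177, 2178, 2182, 2183, 2188, 2189, 2193, 2194, 2195, 2199, 2200, 2201, 2205, 2206, 2207 → 18.

18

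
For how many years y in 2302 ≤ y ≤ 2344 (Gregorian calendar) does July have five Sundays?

July has 31 days; it has five Sundays when Sunday falls among the first (month-length − 28) days — i.e. when July 1 is one of Sunday/Saturday/Friday.
July 1 by year: 2302:Tue 2303:Wed 2304:Fri✓ 2305:Sat✓ 2306:Sun✓ 2307:Mon 2308:Wed 2309:Thu 2310:Fri✓ 2311:Sat✓ 2312:Mon 2313:Tue 2314:Wed 2315:Thu 2316:Sat✓ …(13 more)… 2330:Tue 2331:Wed 2332:Fri✓ 2333:Sat✓ 2334:Sun✓ 2335:Mon 2336:Wed 2337:Thu 2338:Fri✓ 2339:Sat✓ 2340:Mon 2341:Tue 2342:Wed 2343:Thu 2344:Sat✓
Years with five Sundays: 2304, 2305, 2306, 2310, 2311, 2316, 2317, 2321, 2322, 2323, 2327, 2328, 2332, 2333, 2334, 2338, 2339, 2344 → 18.

18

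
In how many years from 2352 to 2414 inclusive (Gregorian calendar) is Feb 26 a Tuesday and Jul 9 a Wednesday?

Check each year's weekday for Feb 26 and Jul 9:
  2352: Tue/Wed ✓  2353: Thu/Thu  2354: Fri/Fri  2355: Sat/Sat  2356: Sun/Mon  2357: Tue/Tue  2358: Wed/Wed  2359: Thu/Thu  2360: Fri/Sat  2361: Sun/Sun  2362: Mon/Mon  2363: Tue/Tue  2364: Wed/Thu  2365: Fri/Fri  …(35 more)…  2401: Mon/Mon  2402: Tue/Tue  2403: Wed/Wed  2404: Thu/Fri  2405: Sat/Sat  2406: Sun/Sun  2407: Mon/Mon  2408: Tue/Wed ✓  2409: Thu/Thu  2410: Fri/Fri  2411: Sat/Sat  2412: Sun/Mon  2413: Tue/Tue  2414: Wed/Wed
Both conditions hold in: 2352, 2380, 2408 — 3.

3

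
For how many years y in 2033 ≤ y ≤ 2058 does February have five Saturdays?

1

February has 28 days (29 in leap years); it has five Saturdays when Saturday falls among the first (month-length − 28) days — i.e. when February 1 is Saturday in a leap year (never in a common year).
February 1 by year: 2033:Tue 2034:Wed 2035:Thu 2036:Fri 2037:Sun 2038:Mon 2039:Tue 2040:Wed 2041:Fri 2042:Sat 2043:Sun 2044:Mon 2045:Wed 2046:Thu 2047:Fri 2048:Sat✓ 2049:Mon 2050:Tue 2051:Wed 2052:Thu 2053:Sat 2054:Sun 2055:Mon 2056:Tue 2057:Thu 2058:Fri
Years with five Saturdays: 2048 → 1.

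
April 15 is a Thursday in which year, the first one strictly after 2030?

2032

From one year to the next, a fixed date's weekday advances by 1, or by 2 when a Feb 29 lies between the two dates.
2030: April 15 is Monday.
2031: Tuesday (+1)
2032: Thursday (+2)
April 15 falls on a Thursday in 2032.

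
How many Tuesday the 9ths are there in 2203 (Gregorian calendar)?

Check the 9th of each month of 2203: Jan 9: Sun, Feb 9: Wed, Mar 9: Wed, Apr 9: Sat, May 9: Mon, Jun 9: Thu, Jul 9: Sat, Aug 9: Tue, Sep 9: Fri, Oct 9: Sun, Nov 9: Wed, Dec 9: Fri.
Tuesday occurs in August — 1 month.

1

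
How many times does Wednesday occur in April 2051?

4

April 2051 has 30 days and begins on Saturday.
The first Wednesday is April 5.
Wednesdays fall on 5, 12, 19, 26 — that's 4.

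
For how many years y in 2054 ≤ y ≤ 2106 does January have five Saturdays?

January has 31 days; it has five Saturdays when Saturday falls among the first (month-length − 28) days — i.e. when January 1 is one of Saturday/Friday/Thursday.
January 1 by year: 2054:Thu✓ 2055:Fri✓ 2056:Sat✓ 2057:Mon 2058:Tue 2059:Wed 2060:Thu✓ 2061:Sat✓ 2062:Sun 2063:Mon 2064:Tue 2065:Thu✓ 2066:Fri✓ 2067:Sat✓ 2068:Sun …(23 more)… 2092:Tue 2093:Thu✓ 2094:Fri✓ 2095:Sat✓ 2096:Sun 2097:Tue 2098:Wed 2099:Thu✓ 2100:Fri✓ 2101:Sat✓ 2102:Sun 2103:Mon 2104:Tue 2105:Thu✓ 2106:Fri✓
Years with five Saturdays: 2054, 2055, 2056, 2060, 2061, 2065, 2066, 2067, 2071, 2072, 2077, 2078, 2082, 2083, 2084, 2088, 2089, 2093, 2094, 2095, 2099, 2100, 2101, 2105, 2106 → 25.

25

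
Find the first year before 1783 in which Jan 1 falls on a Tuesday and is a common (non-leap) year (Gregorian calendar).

Jan 1 advances by 2 weekdays after a leap year and by 1 after a common year.
1783: Jan 1 is Wednesday.
1782: Tuesday
1782 begins on a Tuesday and is a common year.

1782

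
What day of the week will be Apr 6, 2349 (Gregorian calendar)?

January 1, 2349 is a Saturday.
April 6 is day 96 of the year, i.e. 95 days after Jan 1.
95 mod 7 = 4, so advance 4 weekdays from Saturday: Wednesday.

Wednesday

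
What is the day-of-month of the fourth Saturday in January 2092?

26

January 1, 2092 is a Tuesday, so the first Saturday is the 5th.
The fourth Saturday is 5 + 21 = 26.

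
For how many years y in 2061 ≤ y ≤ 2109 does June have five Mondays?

June has 30 days; it has five Mondays when Monday falls among the first (month-length − 28) days — i.e. when June 1 is one of Monday/Sunday.
June 1 by year: 2061:Wed 2062:Thu 2063:Fri 2064:Sun✓ 2065:Mon✓ 2066:Tue 2067:Wed 2068:Fri 2069:Sat 2070:Sun✓ 2071:Mon✓ 2072:Wed 2073:Thu 2074:Fri 2075:Sat …(19 more)… 2095:Wed 2096:Fri 2097:Sat 2098:Sun✓ 2099:Mon✓ 2100:Tue 2101:Wed 2102:Thu 2103:Fri 2104:Sun✓ 2105:Mon✓ 2106:Tue 2107:Wed 2108:Fri 2109:Sat
Years with five Mondays: 2064, 2065, 2070, 2071, 2076, 2081, 2082, 2087, 2092, 2093, 2098, 2099, 2104, 2105 → 14.

14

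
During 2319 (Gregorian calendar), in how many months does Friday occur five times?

A month of length L has five Fridays iff its first Friday is on day ≤ L−28 (so day 1–3 in a 31-day month, 1–2 in a 30-day month, day 1 in a leap February).
Checking each month of 2319: Jan starts Wed (31d) ✓; Feb starts Sat (28d); Mar starts Sat (31d); Apr starts Tue (30d); May starts Thu (31d) ✓; Jun starts Sun (30d); Jul starts Tue (31d); Aug starts Fri (31d) ✓; Sep starts Mon (30d); Oct starts Wed (31d) ✓; Nov starts Sat (30d); Dec starts Mon (31d).
Five-Friday months: January, May, August, October → 4.

4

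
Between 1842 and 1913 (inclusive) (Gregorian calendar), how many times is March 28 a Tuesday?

11

Track March 28's weekday year by year (advancing +1, or +2 across a Feb 29):
  1842: Mon  1843: Tue (+1) ✓  1844: Thu (+2)  1845: Fri (+1)  1846: Sat (+1)
  1847: Sun (+1)  1848: Tue (+2) ✓  1849: Wed (+1)  1850: Thu (+1)  1851: Fri (+1)
  1852: Sun (+2)  1853: Mon (+1)  1854: Tue (+1) ✓  1855: Wed (+1)  … (44 more years) …
  1900: Wed (+1)  1901: Thu (+1)  1902: Fri (+1)  1903: Sat (+1)  1904: Mon (+2)
  1905: Tue (+1) ✓  1906: Wed (+1)  1907: Thu (+1)  1908: Sat (+2)  1909: Sun (+1)
  1910: Mon (+1)  1911: Tue (+1) ✓  1912: Thu (+2)  1913: Fri (+1)
Tuesday years: 1843, 1848, 1854, 1865, 1871, 1876, 1882, 1893, 1899, 1905, 1911 — 11 in total.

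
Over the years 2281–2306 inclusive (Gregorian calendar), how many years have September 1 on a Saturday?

5

Track September 1's weekday year by year (advancing +1, or +2 across a Feb 29):
  2281: Thu  2282: Fri (+1)  2283: Sat (+1) ✓  2284: Mon (+2)  2285: Tue (+1)
  2286: Wed (+1)  2287: Thu (+1)  2288: Sat (+2) ✓  2289: Sun (+1)  2290: Mon (+1)
  2291: Tue (+1)  2292: Thu (+2)  2293: Fri (+1)  2294: Sat (+1) ✓  2295: Sun (+1)
  2296: Tue (+2)  2297: Wed (+1)  2298: Thu (+1)  2299: Fri (+1)  2300: Sat (+1) ✓
  2301: Sun (+1)  2302: Mon (+1)  2303: Tue (+1)  2304: Thu (+2)  2305: Fri (+1)
  2306: Sat (+1) ✓
Saturday years: 2283, 2288, 2294, 2300, 2306 — 5 in total.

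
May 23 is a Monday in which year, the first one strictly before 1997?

From one year to the next, a fixed date's weekday advances by 1, or by 2 when a Feb 29 lies between the two dates.
1997: May 23 is Friday.
1996: Thursday (−1)
1995: Tuesday (−2)
1994: Monday (−1)
May 23 falls on a Monday in 1994.

1994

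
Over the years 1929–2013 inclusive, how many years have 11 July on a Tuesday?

12

Track 11 July's weekday year by year (advancing +1, or +2 across a Feb 29):
  1929: Thu  1930: Fri (+1)  1931: Sat (+1)  1932: Mon (+2)  1933: Tue (+1) ✓
  1934: Wed (+1)  1935: Thu (+1)  1936: Sat (+2)  1937: Sun (+1)  1938: Mon (+1)
  1939: Tue (+1) ✓  1940: Thu (+2)  1941: Fri (+1)  1942: Sat (+1)  … (57 more years) …
  2000: Tue (+2) ✓  2001: Wed (+1)  2002: Thu (+1)  2003: Fri (+1)  2004: Sun (+2)
  2005: Mon (+1)  2006: Tue (+1) ✓  2007: Wed (+1)  2008: Fri (+2)  2009: Sat (+1)
  2010: Sun (+1)  2011: Mon (+1)  2012: Wed (+2)  2013: Thu (+1)
Tuesday years: 1933, 1939, 1944, 1950, 1961, 1967, 1972, 1978, 1989, 1995, 2000, 2006 — 12 in total.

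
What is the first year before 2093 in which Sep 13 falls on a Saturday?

From one year to the next, a fixed date's weekday advances by 1, or by 2 when a Feb 29 lies between the two dates.
2093: September 13 is Sunday.
2092: Saturday (−1)
Sep 13 falls on a Saturday in 2092.

2092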